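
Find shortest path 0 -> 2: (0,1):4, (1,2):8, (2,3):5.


Dijkstra from 0:
Distances: {0: 0, 1: 4, 2: 12, 3: 17}
Shortest distance to 2 = 12, path = [0, 1, 2]


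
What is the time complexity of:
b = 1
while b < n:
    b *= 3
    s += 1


Per nesting level: O(log n) = O(log n)
Complexity: O(log n)


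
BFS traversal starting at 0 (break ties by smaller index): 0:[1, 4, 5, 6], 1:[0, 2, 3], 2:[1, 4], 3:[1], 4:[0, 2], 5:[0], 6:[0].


BFS queue: start with [0]
Visit order: [0, 1, 4, 5, 6, 2, 3]


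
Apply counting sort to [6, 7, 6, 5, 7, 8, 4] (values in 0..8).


Count array: [0, 0, 0, 0, 1, 1, 2, 2, 1]
Reconstruct: [4, 5, 6, 6, 7, 7, 8]


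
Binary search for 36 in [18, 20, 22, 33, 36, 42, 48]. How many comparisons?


Search for 36:
[0,6] mid=3 arr[3]=33
[4,6] mid=5 arr[5]=42
[4,4] mid=4 arr[4]=36
Total: 3 comparisons


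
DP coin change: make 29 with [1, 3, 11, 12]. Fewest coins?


dp[0]=0; dp[i]=1+min(dp[i-c] for c in coins)
...dp[24]=2, dp[25]=3, dp[26]=3, dp[27]=3, dp[28]=4, dp[29]=4
Minimum coins for 29 = 4


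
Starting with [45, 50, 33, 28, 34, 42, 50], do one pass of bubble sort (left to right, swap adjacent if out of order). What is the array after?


After one pass: [45, 33, 28, 34, 42, 50, 50]


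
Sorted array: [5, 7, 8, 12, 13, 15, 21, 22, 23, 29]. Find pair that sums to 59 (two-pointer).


Two pointers: lo=0, hi=9
No pair sums to 59


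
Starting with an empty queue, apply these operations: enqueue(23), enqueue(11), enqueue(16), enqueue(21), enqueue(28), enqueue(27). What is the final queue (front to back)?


enqueue(23) -> [23]
enqueue(11) -> [23, 11]
enqueue(16) -> [23, 11, 16]
enqueue(21) -> [23, 11, 16, 21]
enqueue(28) -> [23, 11, 16, 21, 28]
enqueue(27) -> [23, 11, 16, 21, 28, 27]
Final queue (front to back): [23, 11, 16, 21, 28, 27]


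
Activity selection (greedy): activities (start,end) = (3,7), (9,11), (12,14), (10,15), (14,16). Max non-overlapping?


Greedy: pick earliest-ending, then skip overlaps.
Selected (4 activities): [(3, 7), (9, 11), (12, 14), (14, 16)]


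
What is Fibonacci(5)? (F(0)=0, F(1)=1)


F(n)=F(n-1)+F(n-2)
...F(3)=2, F(4)=3, F(5)=5


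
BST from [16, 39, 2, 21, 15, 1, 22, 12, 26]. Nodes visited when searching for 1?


BST root = 16
Search for 1: compare at each node
Path: [16, 2, 1]


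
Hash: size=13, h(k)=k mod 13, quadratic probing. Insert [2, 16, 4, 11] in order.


Insertions: 2->slot 2; 16->slot 3; 4->slot 4; 11->slot 11
Table: [None, None, 2, 16, 4, None, None, None, None, None, None, 11, None]


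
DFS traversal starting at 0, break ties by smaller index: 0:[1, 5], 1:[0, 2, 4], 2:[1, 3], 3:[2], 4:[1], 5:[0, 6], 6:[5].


DFS stack-based: start with [0]
Visit order: [0, 1, 2, 3, 4, 5, 6]


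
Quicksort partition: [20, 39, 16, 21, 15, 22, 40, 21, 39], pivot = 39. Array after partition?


Elements <= 39 go left of pivot.
Result: [20, 39, 16, 21, 15, 22, 21, 39, 40], pivot at index 7


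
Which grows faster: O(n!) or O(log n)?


logarithmic grows slower than factorial
O(log n) is asymptotically smaller; O(n!) grows faster


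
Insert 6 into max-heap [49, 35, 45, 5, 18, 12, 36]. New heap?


Append 6: [49, 35, 45, 5, 18, 12, 36, 6]
Bubble up: swap idx 7(6) with idx 3(5)
Result: [49, 35, 45, 6, 18, 12, 36, 5]


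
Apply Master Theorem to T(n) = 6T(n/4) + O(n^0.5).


a=6, b=4, c=0.5. log_4(6)=1.292 > c=0.5. Case 1: O(n^log_b(a)) = O(n^1.292)
Complexity: O(n^1.292)


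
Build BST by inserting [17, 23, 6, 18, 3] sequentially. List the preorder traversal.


Root = 17; build tree by BST insertion.
Preorder traversal: [17, 6, 3, 23, 18]


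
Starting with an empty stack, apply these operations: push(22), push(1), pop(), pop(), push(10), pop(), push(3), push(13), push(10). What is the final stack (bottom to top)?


push(22) -> [22]
push(1) -> [22, 1]
pop() returns 1 -> [22]
pop() returns 22 -> []
push(10) -> [10]
pop() returns 10 -> []
push(3) -> [3]
push(13) -> [3, 13]
push(10) -> [3, 13, 10]
Final stack (bottom to top): [3, 13, 10]


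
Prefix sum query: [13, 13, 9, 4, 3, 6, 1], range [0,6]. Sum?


Prefix sums: [0, 13, 26, 35, 39, 42, 48, 49]
Sum[0..6] = prefix[7] - prefix[0] = 49 - 0 = 49


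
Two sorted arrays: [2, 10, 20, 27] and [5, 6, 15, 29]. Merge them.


Compare heads, take smaller each step.
Merged: [2, 5, 6, 10, 15, 20, 27, 29]


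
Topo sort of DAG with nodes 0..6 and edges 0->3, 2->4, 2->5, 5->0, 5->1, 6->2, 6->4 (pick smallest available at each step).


Kahn's algorithm, process smallest node first
Order: [6, 2, 4, 5, 0, 1, 3]


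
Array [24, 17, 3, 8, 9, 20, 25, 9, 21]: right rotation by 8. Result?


Right rotate by 8: [17, 3, 8, 9, 20, 25, 9, 21, 24]


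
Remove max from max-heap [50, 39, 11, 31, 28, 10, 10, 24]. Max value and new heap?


Max = 50
Replace root with last, heapify down
Resulting heap: [39, 31, 11, 24, 28, 10, 10]


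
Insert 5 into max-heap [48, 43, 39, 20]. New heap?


Append 5: [48, 43, 39, 20, 5]
Bubble up: no swaps needed
Result: [48, 43, 39, 20, 5]


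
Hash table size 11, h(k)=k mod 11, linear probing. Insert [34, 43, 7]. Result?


Insertions: 34->slot 1; 43->slot 10; 7->slot 7
Table: [None, 34, None, None, None, None, None, 7, None, None, 43]


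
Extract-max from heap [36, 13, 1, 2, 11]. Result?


Max = 36
Replace root with last, heapify down
Resulting heap: [13, 11, 1, 2]


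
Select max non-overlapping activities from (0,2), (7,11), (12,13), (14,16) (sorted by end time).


Greedy: pick earliest-ending, then skip overlaps.
Selected (4 activities): [(0, 2), (7, 11), (12, 13), (14, 16)]


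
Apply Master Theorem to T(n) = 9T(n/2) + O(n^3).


a=9, b=2, c=3. log_2(9)=3.170 > c=3. Case 1: O(n^log_b(a)) = O(n^3.170)
Complexity: O(n^3.170)


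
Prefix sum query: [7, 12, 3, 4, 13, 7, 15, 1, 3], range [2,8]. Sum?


Prefix sums: [0, 7, 19, 22, 26, 39, 46, 61, 62, 65]
Sum[2..8] = prefix[9] - prefix[2] = 65 - 19 = 46


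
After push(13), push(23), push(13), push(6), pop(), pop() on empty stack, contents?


push(13) -> [13]
push(23) -> [13, 23]
push(13) -> [13, 23, 13]
push(6) -> [13, 23, 13, 6]
pop() returns 6 -> [13, 23, 13]
pop() returns 13 -> [13, 23]
Final stack (bottom to top): [13, 23]


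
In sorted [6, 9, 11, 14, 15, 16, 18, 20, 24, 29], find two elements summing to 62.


Two pointers: lo=0, hi=9
No pair sums to 62


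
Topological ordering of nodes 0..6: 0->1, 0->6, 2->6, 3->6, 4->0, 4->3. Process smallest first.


Kahn's algorithm, process smallest node first
Order: [2, 4, 0, 1, 3, 5, 6]


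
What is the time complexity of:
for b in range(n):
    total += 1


Per nesting level: O(n) = O(n)
Complexity: O(n)


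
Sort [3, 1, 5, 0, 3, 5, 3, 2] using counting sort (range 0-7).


Count array: [1, 1, 1, 3, 0, 2, 0, 0]
Reconstruct: [0, 1, 2, 3, 3, 3, 5, 5]


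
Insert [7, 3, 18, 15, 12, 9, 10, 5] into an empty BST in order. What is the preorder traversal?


Root = 7; build tree by BST insertion.
Preorder traversal: [7, 3, 5, 18, 15, 12, 9, 10]


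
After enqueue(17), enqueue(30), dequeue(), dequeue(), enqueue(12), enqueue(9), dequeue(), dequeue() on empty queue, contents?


enqueue(17) -> [17]
enqueue(30) -> [17, 30]
dequeue() returns 17 -> [30]
dequeue() returns 30 -> []
enqueue(12) -> [12]
enqueue(9) -> [12, 9]
dequeue() returns 12 -> [9]
dequeue() returns 9 -> []
Final queue (front to back): []


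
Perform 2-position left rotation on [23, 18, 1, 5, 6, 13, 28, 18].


Left rotate by 2: [1, 5, 6, 13, 28, 18, 23, 18]


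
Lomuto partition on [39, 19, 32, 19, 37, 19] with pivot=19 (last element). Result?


Elements <= 19 go left of pivot.
Result: [19, 19, 19, 39, 37, 32], pivot at index 2


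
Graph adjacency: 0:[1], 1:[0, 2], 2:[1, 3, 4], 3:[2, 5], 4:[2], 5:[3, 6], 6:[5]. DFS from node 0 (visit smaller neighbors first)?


DFS stack-based: start with [0]
Visit order: [0, 1, 2, 3, 5, 6, 4]


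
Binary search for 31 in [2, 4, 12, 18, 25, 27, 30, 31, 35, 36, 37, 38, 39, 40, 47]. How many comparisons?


Search for 31:
[0,14] mid=7 arr[7]=31
Total: 1 comparisons


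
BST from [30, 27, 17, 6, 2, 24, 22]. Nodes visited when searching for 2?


BST root = 30
Search for 2: compare at each node
Path: [30, 27, 17, 6, 2]


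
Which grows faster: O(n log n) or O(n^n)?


linearithmic grows slower than n^n
O(n log n) is asymptotically smaller; O(n^n) grows faster


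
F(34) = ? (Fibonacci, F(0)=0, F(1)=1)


F(n)=F(n-1)+F(n-2)
...F(32)=2178309, F(33)=3524578, F(34)=5702887


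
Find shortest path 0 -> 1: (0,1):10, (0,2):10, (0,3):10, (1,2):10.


Dijkstra from 0:
Distances: {0: 0, 1: 10, 2: 10, 3: 10}
Shortest distance to 1 = 10, path = [0, 1]


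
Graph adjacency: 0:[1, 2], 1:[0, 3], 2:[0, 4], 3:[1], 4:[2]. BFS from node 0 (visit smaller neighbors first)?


BFS queue: start with [0]
Visit order: [0, 1, 2, 3, 4]


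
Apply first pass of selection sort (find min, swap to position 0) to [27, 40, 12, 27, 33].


After one pass: [12, 40, 27, 27, 33]


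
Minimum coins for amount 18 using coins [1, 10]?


dp[0]=0; dp[i]=1+min(dp[i-c] for c in coins)
...dp[13]=4, dp[14]=5, dp[15]=6, dp[16]=7, dp[17]=8, dp[18]=9
Minimum coins for 18 = 9


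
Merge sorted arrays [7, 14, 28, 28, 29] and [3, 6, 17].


Compare heads, take smaller each step.
Merged: [3, 6, 7, 14, 17, 28, 28, 29]


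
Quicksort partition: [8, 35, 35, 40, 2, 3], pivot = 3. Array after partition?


Elements <= 3 go left of pivot.
Result: [2, 3, 35, 40, 8, 35], pivot at index 1


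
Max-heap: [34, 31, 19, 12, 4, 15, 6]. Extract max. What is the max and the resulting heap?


Max = 34
Replace root with last, heapify down
Resulting heap: [31, 12, 19, 6, 4, 15]


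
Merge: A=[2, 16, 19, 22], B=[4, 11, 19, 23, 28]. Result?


Compare heads, take smaller each step.
Merged: [2, 4, 11, 16, 19, 19, 22, 23, 28]


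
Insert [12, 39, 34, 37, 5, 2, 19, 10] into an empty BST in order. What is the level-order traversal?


Root = 12; build tree by BST insertion.
Level-Order traversal: [12, 5, 39, 2, 10, 34, 19, 37]


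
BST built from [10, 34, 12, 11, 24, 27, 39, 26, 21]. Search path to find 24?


BST root = 10
Search for 24: compare at each node
Path: [10, 34, 12, 24]


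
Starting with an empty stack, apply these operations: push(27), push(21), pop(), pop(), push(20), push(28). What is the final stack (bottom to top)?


push(27) -> [27]
push(21) -> [27, 21]
pop() returns 21 -> [27]
pop() returns 27 -> []
push(20) -> [20]
push(28) -> [20, 28]
Final stack (bottom to top): [20, 28]


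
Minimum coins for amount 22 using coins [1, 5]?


dp[0]=0; dp[i]=1+min(dp[i-c] for c in coins)
...dp[17]=5, dp[18]=6, dp[19]=7, dp[20]=4, dp[21]=5, dp[22]=6
Minimum coins for 22 = 6


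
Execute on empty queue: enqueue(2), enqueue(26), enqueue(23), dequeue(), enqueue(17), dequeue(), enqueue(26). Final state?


enqueue(2) -> [2]
enqueue(26) -> [2, 26]
enqueue(23) -> [2, 26, 23]
dequeue() returns 2 -> [26, 23]
enqueue(17) -> [26, 23, 17]
dequeue() returns 26 -> [23, 17]
enqueue(26) -> [23, 17, 26]
Final queue (front to back): [23, 17, 26]


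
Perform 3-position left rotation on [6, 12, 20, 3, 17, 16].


Left rotate by 3: [3, 17, 16, 6, 12, 20]


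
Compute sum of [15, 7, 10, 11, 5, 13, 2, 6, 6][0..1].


Prefix sums: [0, 15, 22, 32, 43, 48, 61, 63, 69, 75]
Sum[0..1] = prefix[2] - prefix[0] = 22 - 0 = 22


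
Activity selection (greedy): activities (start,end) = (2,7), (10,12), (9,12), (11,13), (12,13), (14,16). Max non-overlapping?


Greedy: pick earliest-ending, then skip overlaps.
Selected (4 activities): [(2, 7), (10, 12), (12, 13), (14, 16)]


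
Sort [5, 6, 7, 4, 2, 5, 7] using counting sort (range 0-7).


Count array: [0, 0, 1, 0, 1, 2, 1, 2]
Reconstruct: [2, 4, 5, 5, 6, 7, 7]


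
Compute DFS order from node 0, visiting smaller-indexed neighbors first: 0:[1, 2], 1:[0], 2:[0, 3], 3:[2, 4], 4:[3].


DFS stack-based: start with [0]
Visit order: [0, 1, 2, 3, 4]


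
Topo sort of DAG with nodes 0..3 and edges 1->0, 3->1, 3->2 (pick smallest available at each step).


Kahn's algorithm, process smallest node first
Order: [3, 1, 0, 2]


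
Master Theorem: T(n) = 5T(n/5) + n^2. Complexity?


a=5, b=5, c=2. log_5(5)=1 < c=2. Case 3: O(n^c) = O(n^2)
Complexity: O(n^2)


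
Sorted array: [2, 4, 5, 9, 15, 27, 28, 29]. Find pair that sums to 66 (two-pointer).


Two pointers: lo=0, hi=7
No pair sums to 66


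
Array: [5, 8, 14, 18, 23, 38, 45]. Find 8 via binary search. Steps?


Search for 8:
[0,6] mid=3 arr[3]=18
[0,2] mid=1 arr[1]=8
Total: 2 comparisons


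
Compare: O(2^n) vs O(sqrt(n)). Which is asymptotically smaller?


sublinear grows slower than exponential
O(sqrt(n)) is asymptotically smaller; O(2^n) grows faster


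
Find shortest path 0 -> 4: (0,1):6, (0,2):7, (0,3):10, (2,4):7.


Dijkstra from 0:
Distances: {0: 0, 1: 6, 2: 7, 3: 10, 4: 14}
Shortest distance to 4 = 14, path = [0, 2, 4]


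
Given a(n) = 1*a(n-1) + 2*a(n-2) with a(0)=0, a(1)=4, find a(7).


Build bottom-up:
...a(5)=44, a(6)=84, a(7)=1*84+2*44=172


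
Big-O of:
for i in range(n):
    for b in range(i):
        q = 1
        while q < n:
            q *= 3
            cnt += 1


Per nesting level: O(n) * O(n) [triangular over i] * O(log n) = O(n^2 log n)
Complexity: O(n^2 log n)


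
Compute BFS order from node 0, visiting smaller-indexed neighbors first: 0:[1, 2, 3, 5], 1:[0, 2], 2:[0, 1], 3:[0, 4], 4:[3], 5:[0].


BFS queue: start with [0]
Visit order: [0, 1, 2, 3, 5, 4]


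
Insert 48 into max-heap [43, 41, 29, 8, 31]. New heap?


Append 48: [43, 41, 29, 8, 31, 48]
Bubble up: swap idx 5(48) with idx 2(29); swap idx 2(48) with idx 0(43)
Result: [48, 41, 43, 8, 31, 29]


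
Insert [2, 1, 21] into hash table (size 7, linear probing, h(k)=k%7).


Insertions: 2->slot 2; 1->slot 1; 21->slot 0
Table: [21, 1, 2, None, None, None, None]


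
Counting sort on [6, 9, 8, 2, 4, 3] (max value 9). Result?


Count array: [0, 0, 1, 1, 1, 0, 1, 0, 1, 1]
Reconstruct: [2, 3, 4, 6, 8, 9]


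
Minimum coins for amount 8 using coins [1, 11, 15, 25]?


dp[0]=0; dp[i]=1+min(dp[i-c] for c in coins)
...dp[3]=3, dp[4]=4, dp[5]=5, dp[6]=6, dp[7]=7, dp[8]=8
Minimum coins for 8 = 8


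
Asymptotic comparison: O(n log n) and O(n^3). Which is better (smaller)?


linearithmic grows slower than cubic
O(n log n) is asymptotically smaller; O(n^3) grows faster


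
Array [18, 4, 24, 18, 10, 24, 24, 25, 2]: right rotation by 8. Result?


Right rotate by 8: [4, 24, 18, 10, 24, 24, 25, 2, 18]


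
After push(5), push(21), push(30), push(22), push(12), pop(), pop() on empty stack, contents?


push(5) -> [5]
push(21) -> [5, 21]
push(30) -> [5, 21, 30]
push(22) -> [5, 21, 30, 22]
push(12) -> [5, 21, 30, 22, 12]
pop() returns 12 -> [5, 21, 30, 22]
pop() returns 22 -> [5, 21, 30]
Final stack (bottom to top): [5, 21, 30]


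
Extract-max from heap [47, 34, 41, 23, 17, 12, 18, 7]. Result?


Max = 47
Replace root with last, heapify down
Resulting heap: [41, 34, 18, 23, 17, 12, 7]


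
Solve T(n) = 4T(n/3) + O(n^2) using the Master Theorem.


a=4, b=3, c=2. log_3(4)=1.262 < c=2. Case 3: O(n^c) = O(n^2)
Complexity: O(n^2)


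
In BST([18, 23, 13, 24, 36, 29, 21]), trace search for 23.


BST root = 18
Search for 23: compare at each node
Path: [18, 23]


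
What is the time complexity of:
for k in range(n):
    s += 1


Per nesting level: O(n) = O(n)
Complexity: O(n)


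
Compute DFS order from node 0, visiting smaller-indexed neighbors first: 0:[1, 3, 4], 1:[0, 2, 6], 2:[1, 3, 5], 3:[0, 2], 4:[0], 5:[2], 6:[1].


DFS stack-based: start with [0]
Visit order: [0, 1, 2, 3, 5, 6, 4]


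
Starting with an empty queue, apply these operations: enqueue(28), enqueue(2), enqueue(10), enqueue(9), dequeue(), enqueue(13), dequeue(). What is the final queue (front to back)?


enqueue(28) -> [28]
enqueue(2) -> [28, 2]
enqueue(10) -> [28, 2, 10]
enqueue(9) -> [28, 2, 10, 9]
dequeue() returns 28 -> [2, 10, 9]
enqueue(13) -> [2, 10, 9, 13]
dequeue() returns 2 -> [10, 9, 13]
Final queue (front to back): [10, 9, 13]


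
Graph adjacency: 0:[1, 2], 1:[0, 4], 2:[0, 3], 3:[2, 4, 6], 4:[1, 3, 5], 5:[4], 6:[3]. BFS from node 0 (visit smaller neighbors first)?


BFS queue: start with [0]
Visit order: [0, 1, 2, 4, 3, 5, 6]


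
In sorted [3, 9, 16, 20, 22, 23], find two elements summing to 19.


Two pointers: lo=0, hi=5
Found pair: (3, 16) summing to 19


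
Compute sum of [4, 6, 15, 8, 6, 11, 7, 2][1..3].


Prefix sums: [0, 4, 10, 25, 33, 39, 50, 57, 59]
Sum[1..3] = prefix[4] - prefix[1] = 33 - 4 = 29


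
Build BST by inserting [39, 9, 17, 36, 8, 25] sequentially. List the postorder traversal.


Root = 39; build tree by BST insertion.
Postorder traversal: [8, 25, 36, 17, 9, 39]


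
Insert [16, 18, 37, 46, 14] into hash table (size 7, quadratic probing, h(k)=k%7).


Insertions: 16->slot 2; 18->slot 4; 37->slot 3; 46->slot 5; 14->slot 0
Table: [14, None, 16, 37, 18, 46, None]


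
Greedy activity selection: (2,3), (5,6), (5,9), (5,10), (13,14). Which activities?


Greedy: pick earliest-ending, then skip overlaps.
Selected (3 activities): [(2, 3), (5, 6), (13, 14)]


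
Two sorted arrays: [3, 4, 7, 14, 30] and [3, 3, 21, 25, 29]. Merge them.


Compare heads, take smaller each step.
Merged: [3, 3, 3, 4, 7, 14, 21, 25, 29, 30]


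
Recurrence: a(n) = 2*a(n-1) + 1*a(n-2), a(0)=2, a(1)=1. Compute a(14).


Build bottom-up:
...a(12)=25342, a(13)=61181, a(14)=2*61181+1*25342=147704


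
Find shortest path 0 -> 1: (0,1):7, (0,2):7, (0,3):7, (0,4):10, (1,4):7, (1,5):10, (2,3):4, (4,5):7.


Dijkstra from 0:
Distances: {0: 0, 1: 7, 2: 7, 3: 7, 4: 10, 5: 17}
Shortest distance to 1 = 7, path = [0, 1]


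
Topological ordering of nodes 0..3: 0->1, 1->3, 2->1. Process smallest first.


Kahn's algorithm, process smallest node first
Order: [0, 2, 1, 3]


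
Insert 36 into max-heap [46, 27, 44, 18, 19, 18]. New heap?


Append 36: [46, 27, 44, 18, 19, 18, 36]
Bubble up: no swaps needed
Result: [46, 27, 44, 18, 19, 18, 36]


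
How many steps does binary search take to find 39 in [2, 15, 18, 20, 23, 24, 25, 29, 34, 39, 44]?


Search for 39:
[0,10] mid=5 arr[5]=24
[6,10] mid=8 arr[8]=34
[9,10] mid=9 arr[9]=39
Total: 3 comparisons


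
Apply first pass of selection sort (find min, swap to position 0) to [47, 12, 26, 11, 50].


After one pass: [11, 12, 26, 47, 50]


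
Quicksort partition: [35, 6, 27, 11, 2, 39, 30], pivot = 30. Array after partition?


Elements <= 30 go left of pivot.
Result: [6, 27, 11, 2, 30, 39, 35], pivot at index 4


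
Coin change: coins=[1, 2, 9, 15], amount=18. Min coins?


dp[0]=0; dp[i]=1+min(dp[i-c] for c in coins)
...dp[13]=3, dp[14]=4, dp[15]=1, dp[16]=2, dp[17]=2, dp[18]=2
Minimum coins for 18 = 2


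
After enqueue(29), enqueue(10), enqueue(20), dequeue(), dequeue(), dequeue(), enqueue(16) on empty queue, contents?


enqueue(29) -> [29]
enqueue(10) -> [29, 10]
enqueue(20) -> [29, 10, 20]
dequeue() returns 29 -> [10, 20]
dequeue() returns 10 -> [20]
dequeue() returns 20 -> []
enqueue(16) -> [16]
Final queue (front to back): [16]


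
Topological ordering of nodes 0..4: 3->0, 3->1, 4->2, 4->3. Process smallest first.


Kahn's algorithm, process smallest node first
Order: [4, 2, 3, 0, 1]


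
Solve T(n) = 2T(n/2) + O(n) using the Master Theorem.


a=2, b=2, c=1. log_2(2)=1 = c=1. Case 2: O(n^c log n) = O(n log n)
Complexity: O(n log n)


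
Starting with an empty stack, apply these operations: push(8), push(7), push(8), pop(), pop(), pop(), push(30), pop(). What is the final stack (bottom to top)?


push(8) -> [8]
push(7) -> [8, 7]
push(8) -> [8, 7, 8]
pop() returns 8 -> [8, 7]
pop() returns 7 -> [8]
pop() returns 8 -> []
push(30) -> [30]
pop() returns 30 -> []
Final stack (bottom to top): []


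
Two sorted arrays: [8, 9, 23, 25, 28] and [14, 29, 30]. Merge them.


Compare heads, take smaller each step.
Merged: [8, 9, 14, 23, 25, 28, 29, 30]


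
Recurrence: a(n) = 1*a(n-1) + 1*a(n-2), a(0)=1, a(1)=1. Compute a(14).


Build bottom-up:
...a(12)=233, a(13)=377, a(14)=1*377+1*233=610


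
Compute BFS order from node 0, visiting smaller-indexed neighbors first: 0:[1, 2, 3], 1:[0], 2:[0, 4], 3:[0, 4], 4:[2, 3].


BFS queue: start with [0]
Visit order: [0, 1, 2, 3, 4]


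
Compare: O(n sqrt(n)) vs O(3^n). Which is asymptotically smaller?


n^1.5 grows slower than exponential (base 3)
O(n sqrt(n)) is asymptotically smaller; O(3^n) grows faster


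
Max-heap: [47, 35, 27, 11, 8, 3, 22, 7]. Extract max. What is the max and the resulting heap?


Max = 47
Replace root with last, heapify down
Resulting heap: [35, 11, 27, 7, 8, 3, 22]


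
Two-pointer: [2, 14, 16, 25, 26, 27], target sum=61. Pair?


Two pointers: lo=0, hi=5
No pair sums to 61


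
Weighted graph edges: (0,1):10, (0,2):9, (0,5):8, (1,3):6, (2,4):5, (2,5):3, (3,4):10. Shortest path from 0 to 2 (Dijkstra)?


Dijkstra from 0:
Distances: {0: 0, 1: 10, 2: 9, 3: 16, 4: 14, 5: 8}
Shortest distance to 2 = 9, path = [0, 2]


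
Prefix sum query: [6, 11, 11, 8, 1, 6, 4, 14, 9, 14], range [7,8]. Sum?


Prefix sums: [0, 6, 17, 28, 36, 37, 43, 47, 61, 70, 84]
Sum[7..8] = prefix[9] - prefix[7] = 70 - 47 = 23


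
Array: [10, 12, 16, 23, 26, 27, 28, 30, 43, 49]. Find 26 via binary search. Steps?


Search for 26:
[0,9] mid=4 arr[4]=26
Total: 1 comparisons


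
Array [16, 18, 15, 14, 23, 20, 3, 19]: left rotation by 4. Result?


Left rotate by 4: [23, 20, 3, 19, 16, 18, 15, 14]


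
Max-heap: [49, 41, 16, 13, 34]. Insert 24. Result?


Append 24: [49, 41, 16, 13, 34, 24]
Bubble up: swap idx 5(24) with idx 2(16)
Result: [49, 41, 24, 13, 34, 16]


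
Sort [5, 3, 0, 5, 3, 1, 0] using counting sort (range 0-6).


Count array: [2, 1, 0, 2, 0, 2, 0]
Reconstruct: [0, 0, 1, 3, 3, 5, 5]


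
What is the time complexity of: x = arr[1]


Analysis: constant-time operation, no loop
Complexity: O(1)


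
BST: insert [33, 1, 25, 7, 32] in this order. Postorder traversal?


Root = 33; build tree by BST insertion.
Postorder traversal: [7, 32, 25, 1, 33]


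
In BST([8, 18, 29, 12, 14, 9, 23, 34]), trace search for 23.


BST root = 8
Search for 23: compare at each node
Path: [8, 18, 29, 23]


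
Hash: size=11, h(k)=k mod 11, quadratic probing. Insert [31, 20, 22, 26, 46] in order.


Insertions: 31->slot 9; 20->slot 10; 22->slot 0; 26->slot 4; 46->slot 2
Table: [22, None, 46, None, 26, None, None, None, None, 31, 20]


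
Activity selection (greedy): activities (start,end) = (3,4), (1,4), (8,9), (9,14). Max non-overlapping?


Greedy: pick earliest-ending, then skip overlaps.
Selected (3 activities): [(3, 4), (8, 9), (9, 14)]


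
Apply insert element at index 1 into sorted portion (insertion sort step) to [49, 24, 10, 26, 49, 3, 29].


After one pass: [24, 49, 10, 26, 49, 3, 29]


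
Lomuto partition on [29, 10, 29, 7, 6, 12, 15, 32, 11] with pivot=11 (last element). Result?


Elements <= 11 go left of pivot.
Result: [10, 7, 6, 11, 29, 12, 15, 32, 29], pivot at index 3


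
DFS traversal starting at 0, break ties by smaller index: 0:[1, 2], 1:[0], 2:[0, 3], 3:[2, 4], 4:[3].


DFS stack-based: start with [0]
Visit order: [0, 1, 2, 3, 4]


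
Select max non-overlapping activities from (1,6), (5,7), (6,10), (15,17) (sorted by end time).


Greedy: pick earliest-ending, then skip overlaps.
Selected (3 activities): [(1, 6), (6, 10), (15, 17)]


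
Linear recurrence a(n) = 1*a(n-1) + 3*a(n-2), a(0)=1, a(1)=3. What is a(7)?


Build bottom-up:
...a(5)=78, a(6)=177, a(7)=1*177+3*78=411


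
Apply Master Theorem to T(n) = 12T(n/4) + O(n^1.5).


a=12, b=4, c=1.5. log_4(12)=1.792 > c=1.5. Case 1: O(n^log_b(a)) = O(n^1.792)
Complexity: O(n^1.792)


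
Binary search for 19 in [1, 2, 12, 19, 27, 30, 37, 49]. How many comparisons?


Search for 19:
[0,7] mid=3 arr[3]=19
Total: 1 comparisons


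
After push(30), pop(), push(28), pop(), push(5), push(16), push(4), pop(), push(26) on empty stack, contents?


push(30) -> [30]
pop() returns 30 -> []
push(28) -> [28]
pop() returns 28 -> []
push(5) -> [5]
push(16) -> [5, 16]
push(4) -> [5, 16, 4]
pop() returns 4 -> [5, 16]
push(26) -> [5, 16, 26]
Final stack (bottom to top): [5, 16, 26]


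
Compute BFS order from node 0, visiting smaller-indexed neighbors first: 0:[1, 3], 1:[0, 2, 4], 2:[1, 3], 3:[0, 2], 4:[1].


BFS queue: start with [0]
Visit order: [0, 1, 3, 2, 4]


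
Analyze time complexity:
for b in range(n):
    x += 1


Per nesting level: O(n) = O(n)
Complexity: O(n)


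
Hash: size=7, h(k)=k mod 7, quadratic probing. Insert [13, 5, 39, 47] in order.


Insertions: 13->slot 6; 5->slot 5; 39->slot 4; 47->slot 2
Table: [None, None, 47, None, 39, 5, 13]


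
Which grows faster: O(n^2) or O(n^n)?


quadratic grows slower than n^n
O(n^2) is asymptotically smaller; O(n^n) grows faster


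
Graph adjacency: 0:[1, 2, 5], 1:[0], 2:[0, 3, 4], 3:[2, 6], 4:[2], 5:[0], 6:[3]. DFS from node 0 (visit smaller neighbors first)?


DFS stack-based: start with [0]
Visit order: [0, 1, 2, 3, 6, 4, 5]


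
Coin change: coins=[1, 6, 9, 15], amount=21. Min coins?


dp[0]=0; dp[i]=1+min(dp[i-c] for c in coins)
...dp[16]=2, dp[17]=3, dp[18]=2, dp[19]=3, dp[20]=4, dp[21]=2
Minimum coins for 21 = 2


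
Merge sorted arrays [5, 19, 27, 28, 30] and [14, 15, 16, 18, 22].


Compare heads, take smaller each step.
Merged: [5, 14, 15, 16, 18, 19, 22, 27, 28, 30]


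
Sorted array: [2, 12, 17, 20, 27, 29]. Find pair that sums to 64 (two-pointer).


Two pointers: lo=0, hi=5
No pair sums to 64


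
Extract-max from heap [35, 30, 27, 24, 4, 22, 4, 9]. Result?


Max = 35
Replace root with last, heapify down
Resulting heap: [30, 24, 27, 9, 4, 22, 4]


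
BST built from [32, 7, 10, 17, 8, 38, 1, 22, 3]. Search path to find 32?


BST root = 32
Search for 32: compare at each node
Path: [32]


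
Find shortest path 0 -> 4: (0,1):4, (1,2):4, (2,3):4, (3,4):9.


Dijkstra from 0:
Distances: {0: 0, 1: 4, 2: 8, 3: 12, 4: 21}
Shortest distance to 4 = 21, path = [0, 1, 2, 3, 4]


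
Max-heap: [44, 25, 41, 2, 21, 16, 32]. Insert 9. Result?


Append 9: [44, 25, 41, 2, 21, 16, 32, 9]
Bubble up: swap idx 7(9) with idx 3(2)
Result: [44, 25, 41, 9, 21, 16, 32, 2]


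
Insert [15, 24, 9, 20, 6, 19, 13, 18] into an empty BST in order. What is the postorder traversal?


Root = 15; build tree by BST insertion.
Postorder traversal: [6, 13, 9, 18, 19, 20, 24, 15]


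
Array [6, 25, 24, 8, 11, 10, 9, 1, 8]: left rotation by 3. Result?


Left rotate by 3: [8, 11, 10, 9, 1, 8, 6, 25, 24]


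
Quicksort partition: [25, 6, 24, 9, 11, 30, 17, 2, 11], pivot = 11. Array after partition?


Elements <= 11 go left of pivot.
Result: [6, 9, 11, 2, 11, 30, 17, 25, 24], pivot at index 4


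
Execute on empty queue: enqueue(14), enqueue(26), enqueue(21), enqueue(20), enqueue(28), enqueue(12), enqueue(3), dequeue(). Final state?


enqueue(14) -> [14]
enqueue(26) -> [14, 26]
enqueue(21) -> [14, 26, 21]
enqueue(20) -> [14, 26, 21, 20]
enqueue(28) -> [14, 26, 21, 20, 28]
enqueue(12) -> [14, 26, 21, 20, 28, 12]
enqueue(3) -> [14, 26, 21, 20, 28, 12, 3]
dequeue() returns 14 -> [26, 21, 20, 28, 12, 3]
Final queue (front to back): [26, 21, 20, 28, 12, 3]


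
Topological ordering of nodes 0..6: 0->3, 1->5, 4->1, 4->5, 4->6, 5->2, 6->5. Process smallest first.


Kahn's algorithm, process smallest node first
Order: [0, 3, 4, 1, 6, 5, 2]


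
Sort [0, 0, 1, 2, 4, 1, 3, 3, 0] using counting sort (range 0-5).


Count array: [3, 2, 1, 2, 1, 0]
Reconstruct: [0, 0, 0, 1, 1, 2, 3, 3, 4]


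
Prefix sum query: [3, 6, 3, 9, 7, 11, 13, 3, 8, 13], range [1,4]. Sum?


Prefix sums: [0, 3, 9, 12, 21, 28, 39, 52, 55, 63, 76]
Sum[1..4] = prefix[5] - prefix[1] = 28 - 3 = 25


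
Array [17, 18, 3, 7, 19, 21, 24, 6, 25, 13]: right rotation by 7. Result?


Right rotate by 7: [7, 19, 21, 24, 6, 25, 13, 17, 18, 3]


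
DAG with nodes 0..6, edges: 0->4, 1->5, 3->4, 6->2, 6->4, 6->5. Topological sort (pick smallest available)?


Kahn's algorithm, process smallest node first
Order: [0, 1, 3, 6, 2, 4, 5]


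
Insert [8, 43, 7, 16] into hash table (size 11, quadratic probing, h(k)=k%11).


Insertions: 8->slot 8; 43->slot 10; 7->slot 7; 16->slot 5
Table: [None, None, None, None, None, 16, None, 7, 8, None, 43]


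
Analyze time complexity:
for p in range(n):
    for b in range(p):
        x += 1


Per nesting level: O(n) * O(n) [triangular over p] = O(n^2)
Complexity: O(n^2)


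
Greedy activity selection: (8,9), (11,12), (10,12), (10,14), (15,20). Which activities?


Greedy: pick earliest-ending, then skip overlaps.
Selected (3 activities): [(8, 9), (11, 12), (15, 20)]


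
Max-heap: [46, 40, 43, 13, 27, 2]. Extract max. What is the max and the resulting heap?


Max = 46
Replace root with last, heapify down
Resulting heap: [43, 40, 2, 13, 27]


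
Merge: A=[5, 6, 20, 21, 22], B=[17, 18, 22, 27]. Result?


Compare heads, take smaller each step.
Merged: [5, 6, 17, 18, 20, 21, 22, 22, 27]


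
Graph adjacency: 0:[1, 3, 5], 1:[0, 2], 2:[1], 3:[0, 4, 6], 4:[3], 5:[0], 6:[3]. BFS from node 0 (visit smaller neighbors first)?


BFS queue: start with [0]
Visit order: [0, 1, 3, 5, 2, 4, 6]


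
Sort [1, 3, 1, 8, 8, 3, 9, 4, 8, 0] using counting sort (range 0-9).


Count array: [1, 2, 0, 2, 1, 0, 0, 0, 3, 1]
Reconstruct: [0, 1, 1, 3, 3, 4, 8, 8, 8, 9]


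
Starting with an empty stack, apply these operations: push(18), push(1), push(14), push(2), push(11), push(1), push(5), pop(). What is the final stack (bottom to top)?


push(18) -> [18]
push(1) -> [18, 1]
push(14) -> [18, 1, 14]
push(2) -> [18, 1, 14, 2]
push(11) -> [18, 1, 14, 2, 11]
push(1) -> [18, 1, 14, 2, 11, 1]
push(5) -> [18, 1, 14, 2, 11, 1, 5]
pop() returns 5 -> [18, 1, 14, 2, 11, 1]
Final stack (bottom to top): [18, 1, 14, 2, 11, 1]


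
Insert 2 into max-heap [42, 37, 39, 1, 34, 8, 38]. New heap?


Append 2: [42, 37, 39, 1, 34, 8, 38, 2]
Bubble up: swap idx 7(2) with idx 3(1)
Result: [42, 37, 39, 2, 34, 8, 38, 1]


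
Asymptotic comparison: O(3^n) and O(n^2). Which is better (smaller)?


quadratic grows slower than exponential (base 3)
O(n^2) is asymptotically smaller; O(3^n) grows faster


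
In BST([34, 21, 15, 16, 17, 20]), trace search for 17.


BST root = 34
Search for 17: compare at each node
Path: [34, 21, 15, 16, 17]


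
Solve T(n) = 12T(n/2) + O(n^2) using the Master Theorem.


a=12, b=2, c=2. log_2(12)=3.585 > c=2. Case 1: O(n^log_b(a)) = O(n^3.585)
Complexity: O(n^3.585)


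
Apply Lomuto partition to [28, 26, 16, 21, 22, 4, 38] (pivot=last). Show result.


Elements <= 38 go left of pivot.
Result: [28, 26, 16, 21, 22, 4, 38], pivot at index 6


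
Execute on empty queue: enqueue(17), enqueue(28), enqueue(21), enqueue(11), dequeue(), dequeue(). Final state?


enqueue(17) -> [17]
enqueue(28) -> [17, 28]
enqueue(21) -> [17, 28, 21]
enqueue(11) -> [17, 28, 21, 11]
dequeue() returns 17 -> [28, 21, 11]
dequeue() returns 28 -> [21, 11]
Final queue (front to back): [21, 11]


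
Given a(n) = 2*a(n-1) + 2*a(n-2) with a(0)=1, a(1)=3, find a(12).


Build bottom-up:
...a(10)=24960, a(11)=68192, a(12)=2*68192+2*24960=186304


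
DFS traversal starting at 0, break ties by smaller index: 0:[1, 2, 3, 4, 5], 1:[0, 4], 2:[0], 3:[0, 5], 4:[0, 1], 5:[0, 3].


DFS stack-based: start with [0]
Visit order: [0, 1, 4, 2, 3, 5]


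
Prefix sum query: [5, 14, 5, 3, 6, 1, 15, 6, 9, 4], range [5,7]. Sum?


Prefix sums: [0, 5, 19, 24, 27, 33, 34, 49, 55, 64, 68]
Sum[5..7] = prefix[8] - prefix[5] = 55 - 33 = 22


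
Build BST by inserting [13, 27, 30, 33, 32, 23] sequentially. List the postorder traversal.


Root = 13; build tree by BST insertion.
Postorder traversal: [23, 32, 33, 30, 27, 13]


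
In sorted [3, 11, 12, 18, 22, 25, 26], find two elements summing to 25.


Two pointers: lo=0, hi=6
Found pair: (3, 22) summing to 25


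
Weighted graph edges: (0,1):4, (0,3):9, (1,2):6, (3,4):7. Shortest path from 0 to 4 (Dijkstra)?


Dijkstra from 0:
Distances: {0: 0, 1: 4, 2: 10, 3: 9, 4: 16}
Shortest distance to 4 = 16, path = [0, 3, 4]


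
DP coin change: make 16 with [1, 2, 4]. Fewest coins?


dp[0]=0; dp[i]=1+min(dp[i-c] for c in coins)
...dp[11]=4, dp[12]=3, dp[13]=4, dp[14]=4, dp[15]=5, dp[16]=4
Minimum coins for 16 = 4


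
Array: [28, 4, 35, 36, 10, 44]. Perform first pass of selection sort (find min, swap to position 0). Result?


After one pass: [4, 28, 35, 36, 10, 44]


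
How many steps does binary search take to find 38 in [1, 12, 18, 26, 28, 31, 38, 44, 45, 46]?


Search for 38:
[0,9] mid=4 arr[4]=28
[5,9] mid=7 arr[7]=44
[5,6] mid=5 arr[5]=31
[6,6] mid=6 arr[6]=38
Total: 4 comparisons


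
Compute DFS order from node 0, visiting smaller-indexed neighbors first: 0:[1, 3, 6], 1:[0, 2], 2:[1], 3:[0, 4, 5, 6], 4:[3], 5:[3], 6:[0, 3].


DFS stack-based: start with [0]
Visit order: [0, 1, 2, 3, 4, 5, 6]


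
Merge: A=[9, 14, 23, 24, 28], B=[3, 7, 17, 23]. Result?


Compare heads, take smaller each step.
Merged: [3, 7, 9, 14, 17, 23, 23, 24, 28]


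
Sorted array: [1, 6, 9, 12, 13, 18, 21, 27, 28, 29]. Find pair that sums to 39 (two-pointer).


Two pointers: lo=0, hi=9
Found pair: (12, 27) summing to 39


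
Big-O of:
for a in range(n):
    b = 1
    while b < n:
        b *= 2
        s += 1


Per nesting level: O(n) * O(log n) = O(n log n)
Complexity: O(n log n)


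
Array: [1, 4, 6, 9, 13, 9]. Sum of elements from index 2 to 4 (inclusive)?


Prefix sums: [0, 1, 5, 11, 20, 33, 42]
Sum[2..4] = prefix[5] - prefix[2] = 33 - 5 = 28


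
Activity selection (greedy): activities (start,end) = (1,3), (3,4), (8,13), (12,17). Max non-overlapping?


Greedy: pick earliest-ending, then skip overlaps.
Selected (3 activities): [(1, 3), (3, 4), (8, 13)]


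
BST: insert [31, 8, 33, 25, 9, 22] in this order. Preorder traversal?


Root = 31; build tree by BST insertion.
Preorder traversal: [31, 8, 25, 9, 22, 33]


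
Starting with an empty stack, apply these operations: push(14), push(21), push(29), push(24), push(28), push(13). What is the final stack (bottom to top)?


push(14) -> [14]
push(21) -> [14, 21]
push(29) -> [14, 21, 29]
push(24) -> [14, 21, 29, 24]
push(28) -> [14, 21, 29, 24, 28]
push(13) -> [14, 21, 29, 24, 28, 13]
Final stack (bottom to top): [14, 21, 29, 24, 28, 13]


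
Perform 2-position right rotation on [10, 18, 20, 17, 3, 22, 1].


Right rotate by 2: [22, 1, 10, 18, 20, 17, 3]


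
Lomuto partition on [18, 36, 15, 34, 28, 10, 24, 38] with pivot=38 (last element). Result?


Elements <= 38 go left of pivot.
Result: [18, 36, 15, 34, 28, 10, 24, 38], pivot at index 7


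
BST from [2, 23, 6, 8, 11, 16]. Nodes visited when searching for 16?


BST root = 2
Search for 16: compare at each node
Path: [2, 23, 6, 8, 11, 16]


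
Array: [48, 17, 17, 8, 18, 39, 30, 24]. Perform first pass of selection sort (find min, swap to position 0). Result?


After one pass: [8, 17, 17, 48, 18, 39, 30, 24]


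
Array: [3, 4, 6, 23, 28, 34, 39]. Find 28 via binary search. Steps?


Search for 28:
[0,6] mid=3 arr[3]=23
[4,6] mid=5 arr[5]=34
[4,4] mid=4 arr[4]=28
Total: 3 comparisons


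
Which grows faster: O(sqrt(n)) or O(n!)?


sublinear grows slower than factorial
O(sqrt(n)) is asymptotically smaller; O(n!) grows faster


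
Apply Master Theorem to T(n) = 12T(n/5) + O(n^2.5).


a=12, b=5, c=2.5. log_5(12)=1.544 < c=2.5. Case 3: O(n^c) = O(n^2.500)
Complexity: O(n^2.500)


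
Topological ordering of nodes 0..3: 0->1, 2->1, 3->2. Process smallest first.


Kahn's algorithm, process smallest node first
Order: [0, 3, 2, 1]


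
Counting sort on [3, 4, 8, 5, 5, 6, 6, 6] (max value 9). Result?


Count array: [0, 0, 0, 1, 1, 2, 3, 0, 1, 0]
Reconstruct: [3, 4, 5, 5, 6, 6, 6, 8]


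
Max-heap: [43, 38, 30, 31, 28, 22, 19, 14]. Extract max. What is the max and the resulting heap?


Max = 43
Replace root with last, heapify down
Resulting heap: [38, 31, 30, 14, 28, 22, 19]


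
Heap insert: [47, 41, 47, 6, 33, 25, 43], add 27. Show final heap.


Append 27: [47, 41, 47, 6, 33, 25, 43, 27]
Bubble up: swap idx 7(27) with idx 3(6)
Result: [47, 41, 47, 27, 33, 25, 43, 6]


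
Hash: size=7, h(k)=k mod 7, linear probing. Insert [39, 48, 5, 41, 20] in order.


Insertions: 39->slot 4; 48->slot 6; 5->slot 5; 41->slot 0; 20->slot 1
Table: [41, 20, None, None, 39, 5, 48]


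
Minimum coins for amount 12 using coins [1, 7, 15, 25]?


dp[0]=0; dp[i]=1+min(dp[i-c] for c in coins)
...dp[7]=1, dp[8]=2, dp[9]=3, dp[10]=4, dp[11]=5, dp[12]=6
Minimum coins for 12 = 6


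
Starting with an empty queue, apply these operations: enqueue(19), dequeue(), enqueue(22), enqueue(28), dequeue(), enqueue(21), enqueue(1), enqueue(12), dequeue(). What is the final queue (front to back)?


enqueue(19) -> [19]
dequeue() returns 19 -> []
enqueue(22) -> [22]
enqueue(28) -> [22, 28]
dequeue() returns 22 -> [28]
enqueue(21) -> [28, 21]
enqueue(1) -> [28, 21, 1]
enqueue(12) -> [28, 21, 1, 12]
dequeue() returns 28 -> [21, 1, 12]
Final queue (front to back): [21, 1, 12]


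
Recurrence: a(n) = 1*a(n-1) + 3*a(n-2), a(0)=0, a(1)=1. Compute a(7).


Build bottom-up:
...a(5)=19, a(6)=40, a(7)=1*40+3*19=97


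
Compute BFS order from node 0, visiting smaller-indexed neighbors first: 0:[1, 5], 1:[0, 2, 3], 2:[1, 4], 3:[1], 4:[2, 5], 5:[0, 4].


BFS queue: start with [0]
Visit order: [0, 1, 5, 2, 3, 4]


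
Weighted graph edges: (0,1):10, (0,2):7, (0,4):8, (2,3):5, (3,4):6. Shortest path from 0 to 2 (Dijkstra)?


Dijkstra from 0:
Distances: {0: 0, 1: 10, 2: 7, 3: 12, 4: 8}
Shortest distance to 2 = 7, path = [0, 2]


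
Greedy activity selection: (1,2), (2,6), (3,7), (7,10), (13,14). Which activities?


Greedy: pick earliest-ending, then skip overlaps.
Selected (4 activities): [(1, 2), (2, 6), (7, 10), (13, 14)]


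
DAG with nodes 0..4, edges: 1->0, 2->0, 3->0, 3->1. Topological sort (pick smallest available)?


Kahn's algorithm, process smallest node first
Order: [2, 3, 1, 0, 4]


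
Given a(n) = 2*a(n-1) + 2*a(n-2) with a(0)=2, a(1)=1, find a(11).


Build bottom-up:
...a(9)=6032, a(10)=16480, a(11)=2*16480+2*6032=45024


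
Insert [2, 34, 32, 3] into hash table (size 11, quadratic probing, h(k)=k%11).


Insertions: 2->slot 2; 34->slot 1; 32->slot 10; 3->slot 3
Table: [None, 34, 2, 3, None, None, None, None, None, None, 32]


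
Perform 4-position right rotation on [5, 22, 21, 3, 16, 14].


Right rotate by 4: [21, 3, 16, 14, 5, 22]


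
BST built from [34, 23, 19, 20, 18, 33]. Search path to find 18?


BST root = 34
Search for 18: compare at each node
Path: [34, 23, 19, 18]


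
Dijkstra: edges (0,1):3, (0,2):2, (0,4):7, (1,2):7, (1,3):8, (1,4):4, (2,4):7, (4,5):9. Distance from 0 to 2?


Dijkstra from 0:
Distances: {0: 0, 1: 3, 2: 2, 3: 11, 4: 7, 5: 16}
Shortest distance to 2 = 2, path = [0, 2]


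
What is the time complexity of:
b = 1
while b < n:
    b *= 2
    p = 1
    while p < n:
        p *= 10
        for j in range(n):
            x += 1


Per nesting level: O(log n) * O(log n) * O(n) = O(n (log n)^2)
Complexity: O(n (log n)^2)


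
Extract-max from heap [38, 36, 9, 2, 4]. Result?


Max = 38
Replace root with last, heapify down
Resulting heap: [36, 4, 9, 2]
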